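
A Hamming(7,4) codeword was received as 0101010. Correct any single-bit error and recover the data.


Syndrome = 0: no error detected

Data: 0010 (no errors)


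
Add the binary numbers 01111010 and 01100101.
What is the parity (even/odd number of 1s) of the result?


01111010 = 122
01100101 = 101
Sum = 223 = 11011111
1s count = 7

odd parity (7 ones in 11011111)


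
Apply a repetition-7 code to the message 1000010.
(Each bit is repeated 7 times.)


Each bit -> 7 copies

1111111000000000000000000000000000011111110000000


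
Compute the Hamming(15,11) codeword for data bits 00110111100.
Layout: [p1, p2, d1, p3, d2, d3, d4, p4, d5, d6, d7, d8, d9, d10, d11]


Parity bits: p1=1, p2=0, p3=0, p4=0

100001100111100


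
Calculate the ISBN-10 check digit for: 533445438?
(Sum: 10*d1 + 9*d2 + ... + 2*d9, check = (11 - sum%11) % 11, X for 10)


Weighted sum: 219
219 mod 11 = 10

Check digit: 1


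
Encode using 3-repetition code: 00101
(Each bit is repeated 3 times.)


Each bit -> 3 copies

000000111000111


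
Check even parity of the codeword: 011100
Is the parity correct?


Number of 1s: 3

No, parity error (3 ones)


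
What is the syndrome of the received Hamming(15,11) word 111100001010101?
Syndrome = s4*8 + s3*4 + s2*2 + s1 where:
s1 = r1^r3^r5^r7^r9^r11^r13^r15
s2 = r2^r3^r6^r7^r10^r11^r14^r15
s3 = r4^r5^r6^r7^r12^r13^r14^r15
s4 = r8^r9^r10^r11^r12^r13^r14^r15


s1=0, s2=0, s3=1, s4=0

Syndrome = 4 (error at position 4)


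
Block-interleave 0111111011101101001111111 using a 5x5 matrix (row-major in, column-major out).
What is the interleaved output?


Matrix:
  01111
  11011
  10110
  10011
  11111
Read columns: 0111111001101011111111011

0111111001101011111111011


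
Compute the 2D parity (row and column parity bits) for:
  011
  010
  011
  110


Row parities: 0100
Column parities: 100

Row P: 0100, Col P: 100, Corner: 1


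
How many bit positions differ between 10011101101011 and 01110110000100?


XOR: 11101011101111
Count of 1s: 11

11


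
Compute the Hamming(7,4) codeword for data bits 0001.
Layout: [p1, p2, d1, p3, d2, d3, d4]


Parity bits: p1=1, p2=1, p3=1

1101001


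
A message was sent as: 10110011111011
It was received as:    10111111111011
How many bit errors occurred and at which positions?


XOR: 00001100000000

2 error(s) at position(s): 4, 5


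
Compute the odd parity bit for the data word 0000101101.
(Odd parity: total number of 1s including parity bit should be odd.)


Number of 1s in data: 4
Parity bit: 1

1


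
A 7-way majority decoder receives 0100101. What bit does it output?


Ones: 3 out of 7
Threshold: 4

0 (3/7 voted 1)


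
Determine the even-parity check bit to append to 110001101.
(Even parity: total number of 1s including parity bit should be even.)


Number of 1s in data: 5
Parity bit: 1

1


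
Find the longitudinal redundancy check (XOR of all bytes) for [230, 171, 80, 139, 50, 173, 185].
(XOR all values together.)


XOR chain: 230 ^ 171 ^ 80 ^ 139 ^ 50 ^ 173 ^ 185 = 176

176


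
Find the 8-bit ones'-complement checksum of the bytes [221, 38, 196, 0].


Sum = 455 mod 256 = 199
Complement = 56

56


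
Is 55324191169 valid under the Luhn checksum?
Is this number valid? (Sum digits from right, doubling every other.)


Luhn sum = 43
43 mod 10 = 3

Invalid (Luhn sum mod 10 = 3)


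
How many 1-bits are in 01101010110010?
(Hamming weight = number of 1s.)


Counting 1s in 01101010110010

7


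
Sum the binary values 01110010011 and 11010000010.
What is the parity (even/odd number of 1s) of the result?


01110010011 = 915
11010000010 = 1666
Sum = 2581 = 101000010101
1s count = 5

odd parity (5 ones in 101000010101)


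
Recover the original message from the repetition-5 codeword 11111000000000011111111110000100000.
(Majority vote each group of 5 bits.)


Groups: 11111, 00000, 00000, 11111, 11111, 00001, 00000
Majority votes: 1001100

1001100


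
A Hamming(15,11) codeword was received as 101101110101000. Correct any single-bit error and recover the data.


Syndrome = 9: error at position 9

Data: 10111101000 (corrected bit 9)


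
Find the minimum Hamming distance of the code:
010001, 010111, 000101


Comparing all pairs, minimum distance: 2
Can detect 1 errors, correct 0 errors

2


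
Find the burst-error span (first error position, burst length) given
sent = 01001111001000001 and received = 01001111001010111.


XOR: 00000000000010110

Burst at position 12, length 4


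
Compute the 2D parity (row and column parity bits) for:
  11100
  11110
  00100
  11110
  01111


Row parities: 10100
Column parities: 10111

Row P: 10100, Col P: 10111, Corner: 0


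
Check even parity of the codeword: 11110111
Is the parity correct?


Number of 1s: 7

No, parity error (7 ones)


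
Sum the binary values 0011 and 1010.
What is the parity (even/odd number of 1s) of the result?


0011 = 3
1010 = 10
Sum = 13 = 1101
1s count = 3

odd parity (3 ones in 1101)


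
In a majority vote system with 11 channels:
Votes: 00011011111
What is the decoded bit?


Ones: 7 out of 11
Threshold: 6

1 (7/11 voted 1)


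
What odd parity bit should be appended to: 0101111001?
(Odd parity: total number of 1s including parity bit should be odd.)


Number of 1s in data: 6
Parity bit: 1

1


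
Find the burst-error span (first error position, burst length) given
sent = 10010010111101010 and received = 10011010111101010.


XOR: 00001000000000000

Burst at position 4, length 1


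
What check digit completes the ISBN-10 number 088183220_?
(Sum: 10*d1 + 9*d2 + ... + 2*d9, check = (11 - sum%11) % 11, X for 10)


Weighted sum: 220
220 mod 11 = 0

Check digit: 0


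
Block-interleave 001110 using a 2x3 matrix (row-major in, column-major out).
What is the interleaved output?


Matrix:
  001
  110
Read columns: 010110

010110


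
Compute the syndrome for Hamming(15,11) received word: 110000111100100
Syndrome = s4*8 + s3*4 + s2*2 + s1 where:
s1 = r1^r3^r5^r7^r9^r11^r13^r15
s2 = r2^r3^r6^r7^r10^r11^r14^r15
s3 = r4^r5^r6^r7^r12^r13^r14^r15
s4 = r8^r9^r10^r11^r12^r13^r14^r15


s1=0, s2=1, s3=0, s4=0

Syndrome = 2 (error at position 2)


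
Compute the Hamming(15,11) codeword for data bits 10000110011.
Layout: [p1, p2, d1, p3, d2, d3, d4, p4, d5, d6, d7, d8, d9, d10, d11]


Parity bits: p1=1, p2=1, p3=0, p4=0

111000000110011


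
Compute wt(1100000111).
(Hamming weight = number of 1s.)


Counting 1s in 1100000111

5


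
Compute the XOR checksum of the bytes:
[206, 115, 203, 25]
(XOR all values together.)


XOR chain: 206 ^ 115 ^ 203 ^ 25 = 111

111


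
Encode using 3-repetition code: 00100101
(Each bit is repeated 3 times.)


Each bit -> 3 copies

000000111000000111000111


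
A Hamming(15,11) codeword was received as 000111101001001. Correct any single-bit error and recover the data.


Syndrome = 10: error at position 10

Data: 01111101001 (corrected bit 10)


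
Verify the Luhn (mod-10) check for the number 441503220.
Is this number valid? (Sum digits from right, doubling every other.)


Luhn sum = 26
26 mod 10 = 6

Invalid (Luhn sum mod 10 = 6)


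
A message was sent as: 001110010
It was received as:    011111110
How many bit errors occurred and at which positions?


XOR: 010001100

3 error(s) at position(s): 1, 5, 6


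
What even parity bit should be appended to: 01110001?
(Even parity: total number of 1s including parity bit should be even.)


Number of 1s in data: 4
Parity bit: 0

0


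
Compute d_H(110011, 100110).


XOR: 010101
Count of 1s: 3

3


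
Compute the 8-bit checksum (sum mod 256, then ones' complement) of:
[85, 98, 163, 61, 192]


Sum = 599 mod 256 = 87
Complement = 168

168


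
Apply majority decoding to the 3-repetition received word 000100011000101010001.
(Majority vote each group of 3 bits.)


Groups: 000, 100, 011, 000, 101, 010, 001
Majority votes: 0010100

0010100


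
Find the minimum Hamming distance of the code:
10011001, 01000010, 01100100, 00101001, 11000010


Comparing all pairs, minimum distance: 1
Can detect 0 errors, correct 0 errors

1


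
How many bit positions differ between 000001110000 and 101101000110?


XOR: 101100110110
Count of 1s: 7

7


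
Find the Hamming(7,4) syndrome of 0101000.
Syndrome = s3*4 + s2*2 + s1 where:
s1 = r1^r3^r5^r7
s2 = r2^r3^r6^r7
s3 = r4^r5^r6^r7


s1=0, s2=1, s3=1

Syndrome = 6 (error at position 6)


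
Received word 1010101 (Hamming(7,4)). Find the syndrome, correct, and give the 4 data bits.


Syndrome = 0: no error detected

Data: 1101 (no errors)


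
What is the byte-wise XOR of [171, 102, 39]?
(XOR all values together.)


XOR chain: 171 ^ 102 ^ 39 = 234

234


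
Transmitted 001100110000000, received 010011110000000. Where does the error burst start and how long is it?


XOR: 011111000000000

Burst at position 1, length 5


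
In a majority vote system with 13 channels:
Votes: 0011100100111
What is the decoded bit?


Ones: 7 out of 13
Threshold: 7

1 (7/13 voted 1)


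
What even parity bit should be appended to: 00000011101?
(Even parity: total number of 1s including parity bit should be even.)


Number of 1s in data: 4
Parity bit: 0

0


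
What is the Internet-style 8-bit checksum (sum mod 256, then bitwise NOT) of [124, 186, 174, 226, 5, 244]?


Sum = 959 mod 256 = 191
Complement = 64

64


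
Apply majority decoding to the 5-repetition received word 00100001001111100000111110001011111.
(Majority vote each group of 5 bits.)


Groups: 00100, 00100, 11111, 00000, 11111, 00010, 11111
Majority votes: 0010101

0010101


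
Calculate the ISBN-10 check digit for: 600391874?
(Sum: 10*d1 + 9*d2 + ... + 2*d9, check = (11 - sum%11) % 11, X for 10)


Weighted sum: 201
201 mod 11 = 3

Check digit: 8


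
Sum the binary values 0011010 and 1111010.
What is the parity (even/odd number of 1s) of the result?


0011010 = 26
1111010 = 122
Sum = 148 = 10010100
1s count = 3

odd parity (3 ones in 10010100)


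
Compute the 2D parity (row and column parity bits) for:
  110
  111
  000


Row parities: 010
Column parities: 001

Row P: 010, Col P: 001, Corner: 1


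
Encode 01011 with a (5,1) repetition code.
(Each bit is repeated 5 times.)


Each bit -> 5 copies

0000011111000001111111111


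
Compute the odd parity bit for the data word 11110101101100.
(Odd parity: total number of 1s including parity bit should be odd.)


Number of 1s in data: 9
Parity bit: 0

0


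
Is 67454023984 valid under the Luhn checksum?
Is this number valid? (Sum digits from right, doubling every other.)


Luhn sum = 48
48 mod 10 = 8

Invalid (Luhn sum mod 10 = 8)


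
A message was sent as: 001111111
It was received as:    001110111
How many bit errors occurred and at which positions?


XOR: 000001000

1 error(s) at position(s): 5


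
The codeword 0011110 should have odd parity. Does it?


Number of 1s: 4

No, parity error (4 ones)


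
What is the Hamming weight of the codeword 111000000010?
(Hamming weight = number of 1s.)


Counting 1s in 111000000010

4


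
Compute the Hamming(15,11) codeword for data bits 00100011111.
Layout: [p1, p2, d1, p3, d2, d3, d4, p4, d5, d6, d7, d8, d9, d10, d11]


Parity bits: p1=1, p2=0, p3=1, p4=1

100101010011111


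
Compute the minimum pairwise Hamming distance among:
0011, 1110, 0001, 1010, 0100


Comparing all pairs, minimum distance: 1
Can detect 0 errors, correct 0 errors

1


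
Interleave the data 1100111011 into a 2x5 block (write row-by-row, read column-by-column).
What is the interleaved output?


Matrix:
  11001
  11011
Read columns: 1111000111

1111000111


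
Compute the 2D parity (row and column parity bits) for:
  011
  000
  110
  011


Row parities: 0000
Column parities: 110

Row P: 0000, Col P: 110, Corner: 0


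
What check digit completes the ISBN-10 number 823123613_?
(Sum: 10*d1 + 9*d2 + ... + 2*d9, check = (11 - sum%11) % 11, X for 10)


Weighted sum: 189
189 mod 11 = 2

Check digit: 9


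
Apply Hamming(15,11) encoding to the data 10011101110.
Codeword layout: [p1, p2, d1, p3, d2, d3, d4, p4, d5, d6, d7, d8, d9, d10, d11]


Parity bits: p1=0, p2=0, p3=0, p4=1

001000111101110


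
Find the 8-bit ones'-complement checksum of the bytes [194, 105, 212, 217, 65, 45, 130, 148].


Sum = 1116 mod 256 = 92
Complement = 163

163


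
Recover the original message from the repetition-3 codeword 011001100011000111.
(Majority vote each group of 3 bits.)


Groups: 011, 001, 100, 011, 000, 111
Majority votes: 100101

100101


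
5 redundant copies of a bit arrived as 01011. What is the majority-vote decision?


Ones: 3 out of 5
Threshold: 3

1 (3/5 voted 1)


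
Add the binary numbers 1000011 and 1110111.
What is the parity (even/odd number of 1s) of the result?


1000011 = 67
1110111 = 119
Sum = 186 = 10111010
1s count = 5

odd parity (5 ones in 10111010)


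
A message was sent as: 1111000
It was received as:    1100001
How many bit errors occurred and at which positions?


XOR: 0011001

3 error(s) at position(s): 2, 3, 6


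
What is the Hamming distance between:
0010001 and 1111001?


XOR: 1101000
Count of 1s: 3

3


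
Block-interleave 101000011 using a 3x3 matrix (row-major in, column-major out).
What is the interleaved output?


Matrix:
  101
  000
  011
Read columns: 100001101

100001101


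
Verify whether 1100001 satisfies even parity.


Number of 1s: 3

No, parity error (3 ones)


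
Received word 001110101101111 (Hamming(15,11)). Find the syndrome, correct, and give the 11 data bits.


Syndrome = 6: error at position 6

Data: 11111101111 (corrected bit 6)


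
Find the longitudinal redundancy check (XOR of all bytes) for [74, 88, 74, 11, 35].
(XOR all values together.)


XOR chain: 74 ^ 88 ^ 74 ^ 11 ^ 35 = 112

112


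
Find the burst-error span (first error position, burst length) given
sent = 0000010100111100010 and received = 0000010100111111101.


XOR: 0000000000000011111

Burst at position 14, length 5


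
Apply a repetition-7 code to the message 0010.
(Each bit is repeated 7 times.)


Each bit -> 7 copies

0000000000000011111110000000


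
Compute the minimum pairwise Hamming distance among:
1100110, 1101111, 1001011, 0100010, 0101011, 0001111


Comparing all pairs, minimum distance: 2
Can detect 1 errors, correct 0 errors

2


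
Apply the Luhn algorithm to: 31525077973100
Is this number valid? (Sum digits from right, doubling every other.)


Luhn sum = 46
46 mod 10 = 6

Invalid (Luhn sum mod 10 = 6)


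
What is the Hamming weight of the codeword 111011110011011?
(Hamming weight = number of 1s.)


Counting 1s in 111011110011011

11


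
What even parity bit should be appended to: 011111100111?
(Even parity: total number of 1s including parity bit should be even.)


Number of 1s in data: 9
Parity bit: 1

1


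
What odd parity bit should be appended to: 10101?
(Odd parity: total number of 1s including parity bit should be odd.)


Number of 1s in data: 3
Parity bit: 0

0


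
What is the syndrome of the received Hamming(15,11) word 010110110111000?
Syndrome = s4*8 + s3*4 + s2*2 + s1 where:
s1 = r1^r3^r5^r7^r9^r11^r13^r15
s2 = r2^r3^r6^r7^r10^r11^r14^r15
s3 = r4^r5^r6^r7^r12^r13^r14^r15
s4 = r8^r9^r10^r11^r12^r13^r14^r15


s1=1, s2=0, s3=0, s4=0

Syndrome = 1 (error at position 1)


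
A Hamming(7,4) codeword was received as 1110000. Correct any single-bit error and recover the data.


Syndrome = 0: no error detected

Data: 1000 (no errors)


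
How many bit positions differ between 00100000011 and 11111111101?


XOR: 11011111110
Count of 1s: 9

9


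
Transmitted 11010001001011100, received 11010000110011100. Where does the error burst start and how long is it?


XOR: 00000001111000000

Burst at position 7, length 4


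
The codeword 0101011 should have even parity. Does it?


Number of 1s: 4

Yes, parity is correct (4 ones)


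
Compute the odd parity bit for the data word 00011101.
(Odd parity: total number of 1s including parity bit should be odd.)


Number of 1s in data: 4
Parity bit: 1

1


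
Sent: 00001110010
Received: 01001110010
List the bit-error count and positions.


XOR: 01000000000

1 error(s) at position(s): 1


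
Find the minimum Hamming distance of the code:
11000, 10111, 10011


Comparing all pairs, minimum distance: 1
Can detect 0 errors, correct 0 errors

1


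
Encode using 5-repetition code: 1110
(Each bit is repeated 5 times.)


Each bit -> 5 copies

11111111111111100000


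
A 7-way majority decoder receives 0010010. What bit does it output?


Ones: 2 out of 7
Threshold: 4

0 (2/7 voted 1)


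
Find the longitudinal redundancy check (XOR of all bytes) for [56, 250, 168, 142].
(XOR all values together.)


XOR chain: 56 ^ 250 ^ 168 ^ 142 = 228

228


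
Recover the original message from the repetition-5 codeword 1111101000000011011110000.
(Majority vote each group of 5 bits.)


Groups: 11111, 01000, 00001, 10111, 10000
Majority votes: 10010

10010


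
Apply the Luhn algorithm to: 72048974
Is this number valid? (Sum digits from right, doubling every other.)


Luhn sum = 36
36 mod 10 = 6

Invalid (Luhn sum mod 10 = 6)


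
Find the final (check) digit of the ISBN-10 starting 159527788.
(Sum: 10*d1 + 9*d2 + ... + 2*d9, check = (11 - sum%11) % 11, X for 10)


Weighted sum: 277
277 mod 11 = 2

Check digit: 9


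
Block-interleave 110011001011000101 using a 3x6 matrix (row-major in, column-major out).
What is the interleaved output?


Matrix:
  110011
  001011
  000101
Read columns: 100100010001110111

100100010001110111


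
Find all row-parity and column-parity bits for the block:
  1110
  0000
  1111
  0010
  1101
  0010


Row parities: 100111
Column parities: 1100

Row P: 100111, Col P: 1100, Corner: 0


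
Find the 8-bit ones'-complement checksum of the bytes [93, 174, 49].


Sum = 316 mod 256 = 60
Complement = 195

195


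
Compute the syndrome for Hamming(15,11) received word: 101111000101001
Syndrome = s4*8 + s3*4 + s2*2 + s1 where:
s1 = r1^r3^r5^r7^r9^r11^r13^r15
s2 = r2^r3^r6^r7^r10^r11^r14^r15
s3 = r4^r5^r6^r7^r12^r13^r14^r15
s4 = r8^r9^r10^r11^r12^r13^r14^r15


s1=0, s2=0, s3=1, s4=1

Syndrome = 12 (error at position 12)


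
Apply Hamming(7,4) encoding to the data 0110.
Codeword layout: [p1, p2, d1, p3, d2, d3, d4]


Parity bits: p1=1, p2=1, p3=0

1100110


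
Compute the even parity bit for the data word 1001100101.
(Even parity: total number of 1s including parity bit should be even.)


Number of 1s in data: 5
Parity bit: 1

1


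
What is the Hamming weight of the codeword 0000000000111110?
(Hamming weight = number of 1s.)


Counting 1s in 0000000000111110

5


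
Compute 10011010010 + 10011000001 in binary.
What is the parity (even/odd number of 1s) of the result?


10011010010 = 1234
10011000001 = 1217
Sum = 2451 = 100110010011
1s count = 6

even parity (6 ones in 100110010011)


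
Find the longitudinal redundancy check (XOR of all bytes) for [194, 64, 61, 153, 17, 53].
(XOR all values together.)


XOR chain: 194 ^ 64 ^ 61 ^ 153 ^ 17 ^ 53 = 2

2


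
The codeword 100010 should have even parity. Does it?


Number of 1s: 2

Yes, parity is correct (2 ones)


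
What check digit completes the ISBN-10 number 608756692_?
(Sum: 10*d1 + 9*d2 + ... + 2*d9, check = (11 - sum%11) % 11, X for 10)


Weighted sum: 288
288 mod 11 = 2

Check digit: 9


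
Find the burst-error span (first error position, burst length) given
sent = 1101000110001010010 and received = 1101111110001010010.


XOR: 0000111000000000000

Burst at position 4, length 3


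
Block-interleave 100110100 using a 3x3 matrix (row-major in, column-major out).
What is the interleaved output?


Matrix:
  100
  110
  100
Read columns: 111010000

111010000


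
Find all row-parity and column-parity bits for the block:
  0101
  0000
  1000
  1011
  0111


Row parities: 00111
Column parities: 0001

Row P: 00111, Col P: 0001, Corner: 1


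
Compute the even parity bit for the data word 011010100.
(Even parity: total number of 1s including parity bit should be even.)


Number of 1s in data: 4
Parity bit: 0

0


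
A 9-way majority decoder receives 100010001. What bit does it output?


Ones: 3 out of 9
Threshold: 5

0 (3/9 voted 1)


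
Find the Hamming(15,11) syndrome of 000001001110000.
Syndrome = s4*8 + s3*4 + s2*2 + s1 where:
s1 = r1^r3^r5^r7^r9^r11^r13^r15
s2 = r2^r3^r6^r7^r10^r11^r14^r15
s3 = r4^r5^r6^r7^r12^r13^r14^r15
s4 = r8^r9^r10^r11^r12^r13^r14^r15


s1=0, s2=1, s3=1, s4=1

Syndrome = 14 (error at position 14)


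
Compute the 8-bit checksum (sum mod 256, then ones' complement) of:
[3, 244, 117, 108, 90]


Sum = 562 mod 256 = 50
Complement = 205

205


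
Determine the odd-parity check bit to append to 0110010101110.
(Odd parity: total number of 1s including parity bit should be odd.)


Number of 1s in data: 7
Parity bit: 0

0


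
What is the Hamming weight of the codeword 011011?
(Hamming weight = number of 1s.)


Counting 1s in 011011

4


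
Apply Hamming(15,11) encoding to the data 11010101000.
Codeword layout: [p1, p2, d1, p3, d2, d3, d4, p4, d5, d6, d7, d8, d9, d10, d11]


Parity bits: p1=1, p2=1, p3=1, p4=0

111110100101000


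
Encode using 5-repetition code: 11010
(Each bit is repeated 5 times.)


Each bit -> 5 copies

1111111111000001111100000


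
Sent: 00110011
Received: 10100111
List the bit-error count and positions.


XOR: 10010100

3 error(s) at position(s): 0, 3, 5


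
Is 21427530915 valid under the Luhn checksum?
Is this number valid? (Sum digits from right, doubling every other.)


Luhn sum = 39
39 mod 10 = 9

Invalid (Luhn sum mod 10 = 9)


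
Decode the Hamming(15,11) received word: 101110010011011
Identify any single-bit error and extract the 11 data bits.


Syndrome = 13: error at position 13

Data: 11000011111 (corrected bit 13)


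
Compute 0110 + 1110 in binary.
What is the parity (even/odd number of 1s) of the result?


0110 = 6
1110 = 14
Sum = 20 = 10100
1s count = 2

even parity (2 ones in 10100)


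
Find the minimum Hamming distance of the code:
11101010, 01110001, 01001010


Comparing all pairs, minimum distance: 2
Can detect 1 errors, correct 0 errors

2


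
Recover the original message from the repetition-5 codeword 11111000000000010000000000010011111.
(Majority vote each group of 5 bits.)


Groups: 11111, 00000, 00000, 10000, 00000, 00100, 11111
Majority votes: 1000001

1000001


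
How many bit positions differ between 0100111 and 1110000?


XOR: 1010111
Count of 1s: 5

5


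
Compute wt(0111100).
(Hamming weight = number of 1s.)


Counting 1s in 0111100

4


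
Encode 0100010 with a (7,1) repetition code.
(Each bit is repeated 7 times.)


Each bit -> 7 copies

0000000111111100000000000000000000011111110000000


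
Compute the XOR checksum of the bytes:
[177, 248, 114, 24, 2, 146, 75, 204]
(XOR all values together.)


XOR chain: 177 ^ 248 ^ 114 ^ 24 ^ 2 ^ 146 ^ 75 ^ 204 = 52

52


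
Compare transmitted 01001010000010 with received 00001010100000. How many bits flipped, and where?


XOR: 01000000100010

3 error(s) at position(s): 1, 8, 12


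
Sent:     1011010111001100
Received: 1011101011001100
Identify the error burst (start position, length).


XOR: 0000111100000000

Burst at position 4, length 4


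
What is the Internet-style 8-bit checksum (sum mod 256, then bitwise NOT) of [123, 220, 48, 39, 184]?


Sum = 614 mod 256 = 102
Complement = 153

153


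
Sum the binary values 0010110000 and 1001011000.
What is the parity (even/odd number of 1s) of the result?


0010110000 = 176
1001011000 = 600
Sum = 776 = 1100001000
1s count = 3

odd parity (3 ones in 1100001000)


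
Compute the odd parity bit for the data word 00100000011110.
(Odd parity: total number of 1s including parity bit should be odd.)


Number of 1s in data: 5
Parity bit: 0

0


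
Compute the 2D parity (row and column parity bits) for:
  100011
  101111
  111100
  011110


Row parities: 1100
Column parities: 101110

Row P: 1100, Col P: 101110, Corner: 0


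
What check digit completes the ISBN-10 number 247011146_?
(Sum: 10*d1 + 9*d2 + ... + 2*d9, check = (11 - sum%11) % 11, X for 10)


Weighted sum: 151
151 mod 11 = 8

Check digit: 3


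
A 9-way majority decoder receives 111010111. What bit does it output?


Ones: 7 out of 9
Threshold: 5

1 (7/9 voted 1)


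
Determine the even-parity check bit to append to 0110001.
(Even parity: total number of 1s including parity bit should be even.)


Number of 1s in data: 3
Parity bit: 1

1


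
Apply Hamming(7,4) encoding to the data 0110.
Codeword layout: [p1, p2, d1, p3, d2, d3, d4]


Parity bits: p1=1, p2=1, p3=0

1100110


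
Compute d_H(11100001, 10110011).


XOR: 01010010
Count of 1s: 3

3


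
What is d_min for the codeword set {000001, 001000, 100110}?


Comparing all pairs, minimum distance: 2
Can detect 1 errors, correct 0 errors

2


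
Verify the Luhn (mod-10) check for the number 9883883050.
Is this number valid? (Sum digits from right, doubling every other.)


Luhn sum = 49
49 mod 10 = 9

Invalid (Luhn sum mod 10 = 9)


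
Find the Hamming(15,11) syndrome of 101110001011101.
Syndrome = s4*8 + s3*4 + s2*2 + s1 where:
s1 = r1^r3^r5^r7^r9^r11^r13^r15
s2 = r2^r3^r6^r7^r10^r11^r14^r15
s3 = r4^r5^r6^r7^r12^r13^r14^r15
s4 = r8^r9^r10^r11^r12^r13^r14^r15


s1=1, s2=1, s3=1, s4=1

Syndrome = 15 (error at position 15)


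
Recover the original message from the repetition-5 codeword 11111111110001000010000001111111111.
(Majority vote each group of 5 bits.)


Groups: 11111, 11111, 00010, 00010, 00000, 11111, 11111
Majority votes: 1100011

1100011


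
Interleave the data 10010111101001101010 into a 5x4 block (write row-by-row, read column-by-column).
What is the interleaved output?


Matrix:
  1001
  0111
  1010
  0110
  1010
Read columns: 10101010100111111000

10101010100111111000


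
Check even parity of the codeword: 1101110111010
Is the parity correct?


Number of 1s: 9

No, parity error (9 ones)


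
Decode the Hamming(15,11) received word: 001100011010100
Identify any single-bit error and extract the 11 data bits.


Syndrome = 0: no error detected

Data: 10001010100 (no errors)


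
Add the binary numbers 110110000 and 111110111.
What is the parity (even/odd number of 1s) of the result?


110110000 = 432
111110111 = 503
Sum = 935 = 1110100111
1s count = 7

odd parity (7 ones in 1110100111)


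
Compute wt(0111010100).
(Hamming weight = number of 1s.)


Counting 1s in 0111010100

5


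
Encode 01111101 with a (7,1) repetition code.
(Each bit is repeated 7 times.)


Each bit -> 7 copies

00000001111111111111111111111111111111111100000001111111


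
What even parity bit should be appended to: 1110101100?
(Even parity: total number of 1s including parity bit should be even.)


Number of 1s in data: 6
Parity bit: 0

0


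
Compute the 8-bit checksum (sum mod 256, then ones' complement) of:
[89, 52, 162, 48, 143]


Sum = 494 mod 256 = 238
Complement = 17

17


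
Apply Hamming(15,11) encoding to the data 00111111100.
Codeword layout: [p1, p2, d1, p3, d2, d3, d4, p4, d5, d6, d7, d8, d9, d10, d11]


Parity bits: p1=0, p2=0, p3=0, p4=1

000001111111100


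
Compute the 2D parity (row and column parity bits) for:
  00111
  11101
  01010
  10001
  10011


Row parities: 10001
Column parities: 10010

Row P: 10001, Col P: 10010, Corner: 0


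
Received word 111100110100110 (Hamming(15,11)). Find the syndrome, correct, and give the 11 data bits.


Syndrome = 2: error at position 2

Data: 10010100110 (corrected bit 2)


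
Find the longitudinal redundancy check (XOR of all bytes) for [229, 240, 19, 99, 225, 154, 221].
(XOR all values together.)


XOR chain: 229 ^ 240 ^ 19 ^ 99 ^ 225 ^ 154 ^ 221 = 195

195


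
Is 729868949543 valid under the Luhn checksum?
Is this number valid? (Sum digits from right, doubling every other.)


Luhn sum = 73
73 mod 10 = 3

Invalid (Luhn sum mod 10 = 3)


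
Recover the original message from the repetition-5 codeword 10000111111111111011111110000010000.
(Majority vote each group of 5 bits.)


Groups: 10000, 11111, 11111, 11011, 11111, 00000, 10000
Majority votes: 0111100

0111100


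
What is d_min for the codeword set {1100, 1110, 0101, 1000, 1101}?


Comparing all pairs, minimum distance: 1
Can detect 0 errors, correct 0 errors

1


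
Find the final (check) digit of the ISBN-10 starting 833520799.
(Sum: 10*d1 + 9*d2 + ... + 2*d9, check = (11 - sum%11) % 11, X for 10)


Weighted sum: 251
251 mod 11 = 9

Check digit: 2


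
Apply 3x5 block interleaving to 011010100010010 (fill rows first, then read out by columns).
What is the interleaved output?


Matrix:
  01101
  01000
  10010
Read columns: 001110100001100

001110100001100


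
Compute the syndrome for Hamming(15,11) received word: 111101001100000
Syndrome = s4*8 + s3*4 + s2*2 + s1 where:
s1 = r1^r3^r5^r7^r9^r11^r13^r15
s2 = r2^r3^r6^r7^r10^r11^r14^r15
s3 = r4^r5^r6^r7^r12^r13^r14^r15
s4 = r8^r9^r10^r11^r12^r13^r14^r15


s1=1, s2=0, s3=0, s4=0

Syndrome = 1 (error at position 1)


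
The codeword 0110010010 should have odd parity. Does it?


Number of 1s: 4

No, parity error (4 ones)


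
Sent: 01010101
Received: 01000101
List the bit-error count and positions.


XOR: 00010000

1 error(s) at position(s): 3


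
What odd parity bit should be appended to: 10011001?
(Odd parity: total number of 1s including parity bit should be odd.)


Number of 1s in data: 4
Parity bit: 1

1


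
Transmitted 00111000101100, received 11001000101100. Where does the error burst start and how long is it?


XOR: 11110000000000

Burst at position 0, length 4


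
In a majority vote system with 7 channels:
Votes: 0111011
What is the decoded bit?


Ones: 5 out of 7
Threshold: 4

1 (5/7 voted 1)


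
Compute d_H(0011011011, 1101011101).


XOR: 1110000110
Count of 1s: 5

5


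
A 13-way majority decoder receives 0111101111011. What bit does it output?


Ones: 10 out of 13
Threshold: 7

1 (10/13 voted 1)


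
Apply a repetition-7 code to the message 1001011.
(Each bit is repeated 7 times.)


Each bit -> 7 copies

1111111000000000000001111111000000011111111111111


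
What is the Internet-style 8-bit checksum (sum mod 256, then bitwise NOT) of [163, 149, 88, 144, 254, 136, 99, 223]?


Sum = 1256 mod 256 = 232
Complement = 23

23


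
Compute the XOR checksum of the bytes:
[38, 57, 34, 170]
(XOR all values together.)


XOR chain: 38 ^ 57 ^ 34 ^ 170 = 151

151


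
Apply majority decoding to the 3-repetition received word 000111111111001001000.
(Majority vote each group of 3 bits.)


Groups: 000, 111, 111, 111, 001, 001, 000
Majority votes: 0111000

0111000


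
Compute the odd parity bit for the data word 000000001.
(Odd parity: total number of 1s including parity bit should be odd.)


Number of 1s in data: 1
Parity bit: 0

0


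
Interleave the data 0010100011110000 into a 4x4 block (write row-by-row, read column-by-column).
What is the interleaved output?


Matrix:
  0010
  1000
  1111
  0000
Read columns: 0110001010100010

0110001010100010


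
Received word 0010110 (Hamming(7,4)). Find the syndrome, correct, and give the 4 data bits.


Syndrome = 0: no error detected

Data: 1110 (no errors)


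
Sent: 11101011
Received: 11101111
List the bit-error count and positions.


XOR: 00000100

1 error(s) at position(s): 5


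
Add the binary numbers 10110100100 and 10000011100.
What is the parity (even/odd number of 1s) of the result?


10110100100 = 1444
10000011100 = 1052
Sum = 2496 = 100111000000
1s count = 4

even parity (4 ones in 100111000000)


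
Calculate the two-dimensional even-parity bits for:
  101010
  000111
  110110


Row parities: 110
Column parities: 011011

Row P: 110, Col P: 011011, Corner: 0


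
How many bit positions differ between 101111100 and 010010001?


XOR: 111101101
Count of 1s: 7

7


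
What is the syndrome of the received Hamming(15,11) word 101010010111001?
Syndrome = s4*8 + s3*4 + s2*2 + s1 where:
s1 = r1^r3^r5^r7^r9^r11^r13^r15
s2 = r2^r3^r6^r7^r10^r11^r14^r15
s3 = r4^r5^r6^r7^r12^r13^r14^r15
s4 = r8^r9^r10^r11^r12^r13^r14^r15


s1=1, s2=0, s3=1, s4=1

Syndrome = 13 (error at position 13)


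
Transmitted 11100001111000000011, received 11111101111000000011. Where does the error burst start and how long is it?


XOR: 00011100000000000000

Burst at position 3, length 3


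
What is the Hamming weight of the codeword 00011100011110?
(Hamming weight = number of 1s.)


Counting 1s in 00011100011110

7


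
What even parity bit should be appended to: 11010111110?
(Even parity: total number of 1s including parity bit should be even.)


Number of 1s in data: 8
Parity bit: 0

0


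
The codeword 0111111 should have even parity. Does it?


Number of 1s: 6

Yes, parity is correct (6 ones)


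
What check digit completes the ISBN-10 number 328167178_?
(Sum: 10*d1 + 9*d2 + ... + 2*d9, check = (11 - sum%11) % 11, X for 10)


Weighted sum: 231
231 mod 11 = 0

Check digit: 0


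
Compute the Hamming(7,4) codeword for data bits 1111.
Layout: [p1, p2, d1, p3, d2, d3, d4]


Parity bits: p1=1, p2=1, p3=1

1111111


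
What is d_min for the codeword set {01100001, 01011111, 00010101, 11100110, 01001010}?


Comparing all pairs, minimum distance: 3
Can detect 2 errors, correct 1 errors

3


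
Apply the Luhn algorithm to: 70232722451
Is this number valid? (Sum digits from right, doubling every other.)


Luhn sum = 34
34 mod 10 = 4

Invalid (Luhn sum mod 10 = 4)


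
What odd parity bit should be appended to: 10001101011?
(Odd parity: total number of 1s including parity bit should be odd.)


Number of 1s in data: 6
Parity bit: 1

1


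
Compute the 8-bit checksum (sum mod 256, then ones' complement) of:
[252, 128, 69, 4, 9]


Sum = 462 mod 256 = 206
Complement = 49

49


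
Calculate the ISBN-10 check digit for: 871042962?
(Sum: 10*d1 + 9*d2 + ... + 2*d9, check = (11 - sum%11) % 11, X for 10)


Weighted sum: 243
243 mod 11 = 1

Check digit: X


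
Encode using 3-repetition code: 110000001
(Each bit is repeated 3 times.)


Each bit -> 3 copies

111111000000000000000000111


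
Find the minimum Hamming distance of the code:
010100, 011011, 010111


Comparing all pairs, minimum distance: 2
Can detect 1 errors, correct 0 errors

2


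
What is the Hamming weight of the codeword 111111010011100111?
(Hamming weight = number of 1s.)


Counting 1s in 111111010011100111

13


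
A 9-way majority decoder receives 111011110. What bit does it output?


Ones: 7 out of 9
Threshold: 5

1 (7/9 voted 1)


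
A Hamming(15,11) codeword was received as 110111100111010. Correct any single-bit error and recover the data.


Syndrome = 0: no error detected

Data: 01110111010 (no errors)


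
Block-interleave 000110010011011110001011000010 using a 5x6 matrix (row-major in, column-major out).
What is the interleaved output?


Matrix:
  000110
  010011
  011110
  001011
  000010
Read columns: 000000110000110101001111101010

000000110000110101001111101010


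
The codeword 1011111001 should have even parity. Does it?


Number of 1s: 7

No, parity error (7 ones)


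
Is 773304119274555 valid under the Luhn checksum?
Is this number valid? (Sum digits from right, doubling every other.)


Luhn sum = 71
71 mod 10 = 1

Invalid (Luhn sum mod 10 = 1)


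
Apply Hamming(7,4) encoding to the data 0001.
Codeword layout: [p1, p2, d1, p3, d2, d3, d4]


Parity bits: p1=1, p2=1, p3=1

1101001


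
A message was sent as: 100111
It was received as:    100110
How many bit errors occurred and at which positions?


XOR: 000001

1 error(s) at position(s): 5


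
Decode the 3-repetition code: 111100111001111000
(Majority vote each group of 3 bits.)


Groups: 111, 100, 111, 001, 111, 000
Majority votes: 101010

101010


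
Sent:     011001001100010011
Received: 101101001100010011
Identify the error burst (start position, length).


XOR: 110100000000000000

Burst at position 0, length 4


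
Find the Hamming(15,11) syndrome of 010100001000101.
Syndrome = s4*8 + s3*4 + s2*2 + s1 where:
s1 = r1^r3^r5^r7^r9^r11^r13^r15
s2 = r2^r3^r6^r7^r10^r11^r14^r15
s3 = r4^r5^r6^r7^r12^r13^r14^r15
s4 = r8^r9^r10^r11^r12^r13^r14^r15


s1=1, s2=0, s3=1, s4=1

Syndrome = 13 (error at position 13)


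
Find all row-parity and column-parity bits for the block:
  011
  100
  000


Row parities: 010
Column parities: 111

Row P: 010, Col P: 111, Corner: 1


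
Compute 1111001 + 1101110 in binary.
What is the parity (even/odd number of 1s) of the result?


1111001 = 121
1101110 = 110
Sum = 231 = 11100111
1s count = 6

even parity (6 ones in 11100111)


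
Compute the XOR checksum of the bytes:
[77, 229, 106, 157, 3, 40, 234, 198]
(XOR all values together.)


XOR chain: 77 ^ 229 ^ 106 ^ 157 ^ 3 ^ 40 ^ 234 ^ 198 = 88

88


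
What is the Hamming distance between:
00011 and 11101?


XOR: 11110
Count of 1s: 4

4


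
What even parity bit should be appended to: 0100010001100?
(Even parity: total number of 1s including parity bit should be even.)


Number of 1s in data: 4
Parity bit: 0

0


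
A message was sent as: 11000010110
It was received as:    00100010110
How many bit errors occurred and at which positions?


XOR: 11100000000

3 error(s) at position(s): 0, 1, 2


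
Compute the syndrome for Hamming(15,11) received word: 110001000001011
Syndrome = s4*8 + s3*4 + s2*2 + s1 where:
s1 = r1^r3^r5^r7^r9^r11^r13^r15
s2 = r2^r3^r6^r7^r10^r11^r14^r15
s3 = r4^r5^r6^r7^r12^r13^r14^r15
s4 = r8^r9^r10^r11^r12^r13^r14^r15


s1=0, s2=0, s3=0, s4=1

Syndrome = 8 (error at position 8)


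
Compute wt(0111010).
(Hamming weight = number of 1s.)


Counting 1s in 0111010

4


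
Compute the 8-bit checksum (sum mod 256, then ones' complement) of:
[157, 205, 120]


Sum = 482 mod 256 = 226
Complement = 29

29


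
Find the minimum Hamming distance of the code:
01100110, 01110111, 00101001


Comparing all pairs, minimum distance: 2
Can detect 1 errors, correct 0 errors

2


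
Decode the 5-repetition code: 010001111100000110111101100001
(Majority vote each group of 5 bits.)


Groups: 01000, 11111, 00000, 11011, 11011, 00001
Majority votes: 010110

010110


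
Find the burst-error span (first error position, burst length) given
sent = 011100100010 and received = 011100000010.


XOR: 000000100000

Burst at position 6, length 1


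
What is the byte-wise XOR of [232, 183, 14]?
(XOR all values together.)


XOR chain: 232 ^ 183 ^ 14 = 81

81


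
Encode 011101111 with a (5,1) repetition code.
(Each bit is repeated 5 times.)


Each bit -> 5 copies

000001111111111111110000011111111111111111111


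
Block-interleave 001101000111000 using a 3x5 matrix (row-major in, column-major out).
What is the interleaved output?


Matrix:
  00110
  10001
  11000
Read columns: 011001100100010

011001100100010


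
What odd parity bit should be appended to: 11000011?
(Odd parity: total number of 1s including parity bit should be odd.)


Number of 1s in data: 4
Parity bit: 1

1
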